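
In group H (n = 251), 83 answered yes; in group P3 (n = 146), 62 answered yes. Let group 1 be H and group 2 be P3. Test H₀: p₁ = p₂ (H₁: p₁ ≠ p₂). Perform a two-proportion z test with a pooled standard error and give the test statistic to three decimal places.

z = -1.875

p̂₁ = 83/251 = 0.33068, p̂₂ = 62/146 = 0.42466.
Pooled p̂ = (83+62)/(251+146) = 145/397 = 0.36524.
SE = √(p̂(1−p̂)(1/n₁+1/n₂)) = √(0.36524·0.63476·0.0108334) = √(0.00251161) = 0.05012.
z = (0.33068 − 0.42466)/0.05012 = -0.09398/0.05012 = -1.875.
p-value = 2·P(Z > 1.875) ≈ 0.0608.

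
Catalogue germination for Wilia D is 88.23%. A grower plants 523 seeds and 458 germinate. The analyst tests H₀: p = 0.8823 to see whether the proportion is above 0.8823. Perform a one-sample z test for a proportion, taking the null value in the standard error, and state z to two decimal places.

p̂ = 458/523 ≈ 0.8757.
SE = √(p₀(1−p₀)/n) = √(0.10385/523) = 0.0141.
z = (0.8757 − 0.8823)/0.0141 = -0.0066/0.0141 = -0.47.
p-value = P(Z > -0.467) ≈ 0.6798.

z = -0.47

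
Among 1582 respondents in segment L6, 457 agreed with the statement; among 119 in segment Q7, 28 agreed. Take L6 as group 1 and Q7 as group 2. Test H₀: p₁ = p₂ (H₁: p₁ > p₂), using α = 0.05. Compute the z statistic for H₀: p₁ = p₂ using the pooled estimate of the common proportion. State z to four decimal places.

z = 1.2485

p̂₁ = 457/1582 = 0.288875, p̂₂ = 28/119 = 0.235294.
Pooled p̂ = (457+28)/(1582+119) = 485/1701 = 0.285126.
SE = √(0.203829 × 0.00903547) = 0.042915.
z = (0.288875 − 0.235294)/0.042915 = 0.053581/0.042915 = 1.2485.
p-value = P(Z > 1.249) ≈ 0.1059. With α = 0.05, fail to reject H₀.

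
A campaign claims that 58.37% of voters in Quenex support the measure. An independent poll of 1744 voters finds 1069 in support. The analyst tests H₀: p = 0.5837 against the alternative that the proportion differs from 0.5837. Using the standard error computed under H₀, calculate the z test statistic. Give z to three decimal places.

z = 2.479

p̂ = 1069/1744 ≈ 0.612959.
Standard error under H₀: √(0.5837×0.4163/1744) = 0.011804.
z = (0.612959 − 0.5837)/0.011804 = 0.029259/0.011804 = 2.479.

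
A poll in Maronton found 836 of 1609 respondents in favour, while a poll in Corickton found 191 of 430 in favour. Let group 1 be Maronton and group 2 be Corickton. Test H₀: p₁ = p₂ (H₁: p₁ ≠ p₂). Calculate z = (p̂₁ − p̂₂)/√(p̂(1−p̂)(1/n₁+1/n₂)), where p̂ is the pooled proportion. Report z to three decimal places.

z = 2.778

p̂₁ = 836/1609 ≈ 0.51958, p̂₂ = 191/430 ≈ 0.44419.
Pooled p̂ = (836+191)/(1609+430) = 1027/2039 = 0.50368.
SE = √(0.249986 × 0.00294709) = 0.02714.
z = (0.51958 − 0.44419)/0.02714 = 0.07539/0.02714 = 2.778.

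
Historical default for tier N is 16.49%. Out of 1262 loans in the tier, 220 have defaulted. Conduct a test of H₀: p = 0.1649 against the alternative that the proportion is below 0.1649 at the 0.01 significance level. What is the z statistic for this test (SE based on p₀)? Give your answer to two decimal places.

p̂ = 220/1262 ≈ 0.1743.
Standard error under H₀: √(0.1649×0.8351/1262) = 0.0104.
z = (0.1743 − 0.1649)/0.0104 = 0.0094/0.0104 = 0.90.
p-value = P(Z < 0.902) ≈ 0.8166, so at α = 0.01 we fail to reject H₀.

z = 0.90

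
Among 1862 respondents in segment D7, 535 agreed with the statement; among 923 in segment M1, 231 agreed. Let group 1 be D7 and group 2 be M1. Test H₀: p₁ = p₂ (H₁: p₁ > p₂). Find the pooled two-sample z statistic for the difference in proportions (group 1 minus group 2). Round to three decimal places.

p̂₁ = 535/1862 ≈ 0.28733, p̂₂ = 231/923 ≈ 0.25027.
Pooled p̂ = (535+231)/(1862+923) = 766/2785 = 0.27504.
SE = √(0.199395 × 0.00162048) = 0.01798.
z = (0.28733 − 0.25027)/0.01798 = 0.03706/0.01798 = 2.061.
p-value = P(Z > 2.061) ≈ 0.0196.

z = 2.061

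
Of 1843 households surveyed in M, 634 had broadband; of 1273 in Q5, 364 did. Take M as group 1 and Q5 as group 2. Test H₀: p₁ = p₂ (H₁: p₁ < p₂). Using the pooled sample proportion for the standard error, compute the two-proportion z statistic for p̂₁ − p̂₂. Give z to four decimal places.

z = 3.4148

p̂₁ = 634/1843 = 0.344004, p̂₂ = 364/1273 = 0.285939.
Pooled p̂ = (634+364)/(1843+1273) = 998/3116 = 0.320282.
SE = √(p̂(1−p̂)(1/n₁+1/n₂)) = √(0.320282·0.679718·0.00132814) = √(0.000289138) = 0.017004.
z = (0.344004 − 0.285939)/0.017004 = 0.058065/0.017004 = 3.4148.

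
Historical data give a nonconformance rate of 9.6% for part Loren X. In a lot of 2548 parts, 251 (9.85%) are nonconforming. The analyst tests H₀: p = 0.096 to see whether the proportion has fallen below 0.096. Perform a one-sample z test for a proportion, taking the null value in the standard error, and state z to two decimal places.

z = 0.43

p̂ = 251/2548 ≈ 0.0985.
SE = √(p₀(1−p₀)/n) = √(0.086784/2548) = 0.0058.
z = (0.0985 − 0.096)/0.0058 = 0.0025/0.0058 = 0.43.
p-value = P(Z < 0.430) ≈ 0.6663.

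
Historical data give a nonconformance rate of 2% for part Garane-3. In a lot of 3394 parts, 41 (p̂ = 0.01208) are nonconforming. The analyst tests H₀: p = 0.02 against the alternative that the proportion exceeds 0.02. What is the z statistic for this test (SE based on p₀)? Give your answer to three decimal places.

z = -3.296

p̂ = 41/3394 = 0.012080.
Under H₀, SE = √(0.02·0.98/3394) = √(5.7749e-06) = 0.002403.
z = (0.012080 − 0.02)/0.002403 = -0.007920/0.002403 = -3.296.
p-value = P(Z > -3.296) ≈ 0.9995.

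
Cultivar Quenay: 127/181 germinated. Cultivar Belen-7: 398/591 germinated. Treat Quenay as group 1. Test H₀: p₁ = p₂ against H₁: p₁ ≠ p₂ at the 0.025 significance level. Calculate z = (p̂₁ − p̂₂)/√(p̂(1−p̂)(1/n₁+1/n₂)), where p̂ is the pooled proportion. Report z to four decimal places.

p̂₁ = 127/181 ≈ 0.701657, p̂₂ = 398/591 ≈ 0.673435.
Pooled p̂ = (127+398)/(181+591) = 525/772 = 0.680052.
SE = √(0.217581 × 0.00721691) = 0.039627.
z = (0.701657 − 0.673435)/0.039627 = 0.028222/0.039627 = 0.7122.
Two-sided p-value ≈ 2·Φ(−0.712) = 0.4763; since p > α = 0.025, fail to reject H₀.

z = 0.7122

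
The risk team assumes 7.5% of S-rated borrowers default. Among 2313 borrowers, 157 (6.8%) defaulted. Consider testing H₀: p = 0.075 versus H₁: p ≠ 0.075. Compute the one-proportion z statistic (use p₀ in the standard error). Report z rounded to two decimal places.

p̂ = 157/2313 ≈ 0.06788.
Standard error under H₀: √(0.075×0.925/2313) = 0.00548.
z = (0.06788 − 0.075)/0.00548 = -0.00712/0.00548 = -1.30.
Two-sided p-value ≈ 2·Φ(−1.301) = 0.1934.

z = -1.30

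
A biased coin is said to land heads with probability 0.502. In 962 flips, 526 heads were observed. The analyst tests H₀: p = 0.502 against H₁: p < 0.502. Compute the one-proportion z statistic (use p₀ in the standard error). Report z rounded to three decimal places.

z = 2.778

p̂ = 526/962 ≈ 0.54678.
SE = √(p₀(1−p₀)/n) = √(0.25/962) = 0.01612.
z = (0.54678 − 0.502)/0.01612 = 0.04478/0.01612 = 2.778.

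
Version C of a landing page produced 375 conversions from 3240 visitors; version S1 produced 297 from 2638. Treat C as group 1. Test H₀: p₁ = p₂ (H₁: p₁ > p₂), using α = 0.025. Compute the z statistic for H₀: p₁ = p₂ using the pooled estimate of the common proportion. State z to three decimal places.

z = 0.378

p̂₁ = 375/3240 = 0.11574, p̂₂ = 297/2638 = 0.11259.
Pooled p̂ = (375+297)/(3240+2638) = 672/5878 = 0.11432.
SE = √(p̂(1−p̂)(1/n₁+1/n₂)) = √(0.11432·0.88568·0.000687717) = √(6.96344e-05) = 0.00834.
z = (0.11574 − 0.11259)/0.00834 = 0.00315/0.00834 = 0.378.
p-value = P(Z > 0.378) ≈ 0.3527; since p > α = 0.025, fail to reject H₀.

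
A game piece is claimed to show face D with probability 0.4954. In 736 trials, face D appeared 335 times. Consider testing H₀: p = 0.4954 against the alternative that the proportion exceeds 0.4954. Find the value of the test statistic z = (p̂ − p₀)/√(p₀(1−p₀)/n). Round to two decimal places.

p̂ = 335/736 = 0.4552.
Under H₀, SE = √(0.4954·0.5046/736) = √(0.000339645) = 0.0184.
z = (0.4552 − 0.4954)/0.0184 = -0.0402/0.0184 = -2.18.
p-value = P(Z > -2.183) ≈ 0.9855.

z = -2.18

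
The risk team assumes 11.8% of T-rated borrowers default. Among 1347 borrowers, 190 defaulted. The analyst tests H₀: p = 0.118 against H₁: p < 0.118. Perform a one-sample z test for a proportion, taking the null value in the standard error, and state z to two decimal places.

p̂ = 190/1347 ≈ 0.1411.
SE = √(p₀(1−p₀)/n) = √(0.10408/1347) = 0.0088.
z = (0.1411 − 0.118)/0.0088 = 0.0231/0.0088 = 2.62.

z = 2.62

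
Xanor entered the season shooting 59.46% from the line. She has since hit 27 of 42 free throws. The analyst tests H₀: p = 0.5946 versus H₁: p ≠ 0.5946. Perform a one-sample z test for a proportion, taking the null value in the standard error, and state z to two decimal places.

z = 0.64

p̂ = 27/42 = 0.6429.
Standard error under H₀: √(0.5946×0.4054/42) = 0.0758.
z = (0.6429 − 0.5946)/0.0758 = 0.0483/0.0758 = 0.64.
p-value = 2·P(Z > 0.637) ≈ 0.5241.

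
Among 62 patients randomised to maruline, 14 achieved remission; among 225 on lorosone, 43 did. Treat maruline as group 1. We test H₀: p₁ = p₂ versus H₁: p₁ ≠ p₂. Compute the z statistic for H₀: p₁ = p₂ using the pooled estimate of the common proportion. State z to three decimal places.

z = 0.606

p̂₁ = 14/62 ≈ 0.22581, p̂₂ = 43/225 ≈ 0.19111.
Pooled p̂ = (14+43)/(62+225) = 57/287 = 0.19861.
SE = √(0.159162 × 0.0205735) = 0.05722.
z = (0.22581 − 0.19111)/0.05722 = 0.03470/0.05722 = 0.606.
Two-sided p-value ≈ 2·Φ(−0.606) = 0.5443.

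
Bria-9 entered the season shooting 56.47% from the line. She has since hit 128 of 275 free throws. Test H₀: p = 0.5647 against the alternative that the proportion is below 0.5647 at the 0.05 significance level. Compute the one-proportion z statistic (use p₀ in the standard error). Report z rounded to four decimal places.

p̂ = 128/275 ≈ 0.465455.
Under H₀, SE = √(0.5647·0.4353/275) = √(0.000893869) = 0.029898.
z = (0.465455 − 0.5647)/0.029898 = -0.099245/0.029898 = -3.3195.
p-value = P(Z < -3.320) ≈ 0.0005. With α = 0.05, reject H₀.

z = -3.3195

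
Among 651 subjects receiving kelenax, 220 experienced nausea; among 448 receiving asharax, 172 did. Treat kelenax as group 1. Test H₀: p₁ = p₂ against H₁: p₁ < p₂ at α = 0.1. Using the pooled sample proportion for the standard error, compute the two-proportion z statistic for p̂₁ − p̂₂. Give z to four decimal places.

z = -1.5639

p̂₁ = 220/651 ≈ 0.337942, p̂₂ = 172/448 ≈ 0.383929.
Pooled p̂ = (220+172)/(651+448) = 392/1099 = 0.356688.
SE = √(0.229462 × 0.00376824) = 0.029405.
z = (0.337942 − 0.383929)/0.029405 = -0.045987/0.029405 = -1.5639.
p-value = P(Z < -1.564) ≈ 0.0589. With α = 0.1, reject H₀.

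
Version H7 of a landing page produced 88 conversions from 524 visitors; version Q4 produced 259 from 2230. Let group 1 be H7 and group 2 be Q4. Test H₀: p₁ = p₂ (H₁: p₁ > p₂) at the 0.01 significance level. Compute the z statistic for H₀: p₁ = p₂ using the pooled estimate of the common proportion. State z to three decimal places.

p̂₁ = 88/524 = 0.16794, p̂₂ = 259/2230 = 0.11614.
Pooled p̂ = (88+259)/(524+2230) = 347/2754 = 0.12600.
SE = √(0.110123 × 0.00235683) = 0.01611.
z = (0.16794 − 0.11614)/0.01611 = 0.05180/0.01611 = 3.215.
p-value = P(Z > 3.215) ≈ 0.0007, so at α = 0.01 we reject H₀.

z = 3.215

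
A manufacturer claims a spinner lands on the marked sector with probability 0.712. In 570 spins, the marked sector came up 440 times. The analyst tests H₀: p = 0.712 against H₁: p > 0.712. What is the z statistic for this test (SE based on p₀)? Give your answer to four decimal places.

p̂ = 440/570 ≈ 0.771930.
SE = √(p₀(1−p₀)/n) = √(0.20506/570) = 0.018967.
z = (0.771930 − 0.712)/0.018967 = 0.059930/0.018967 = 3.1597.
p-value = P(Z > 3.160) ≈ 0.0008.

z = 3.1597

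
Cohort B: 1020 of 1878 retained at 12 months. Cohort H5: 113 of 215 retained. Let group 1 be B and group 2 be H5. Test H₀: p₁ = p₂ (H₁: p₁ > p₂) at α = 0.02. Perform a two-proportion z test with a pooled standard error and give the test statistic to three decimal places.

z = 0.489

p̂₁ = 1020/1878 = 0.54313, p̂₂ = 113/215 = 0.52558.
Pooled p̂ = (1020+113)/(1878+215) = 1133/2093 = 0.54133.
SE = √(0.248292 × 0.00518364) = 0.03588.
z = (0.54313 − 0.52558)/0.03588 = 0.01755/0.03588 = 0.489.
p-value = P(Z > 0.489) ≈ 0.3124, so at α = 0.02 we fail to reject H₀.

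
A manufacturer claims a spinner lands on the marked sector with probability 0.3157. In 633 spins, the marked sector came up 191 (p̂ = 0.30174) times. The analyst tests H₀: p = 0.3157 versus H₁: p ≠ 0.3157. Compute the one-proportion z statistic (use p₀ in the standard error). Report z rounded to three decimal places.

z = -0.756

p̂ = 191/633 ≈ 0.30174.
SE = √(p₀(1−p₀)/n) = √(0.21603/633) = 0.01847.
z = (0.30174 − 0.3157)/0.01847 = -0.01396/0.01847 = -0.756.
p-value = 2·P(Z > 0.756) ≈ 0.4498.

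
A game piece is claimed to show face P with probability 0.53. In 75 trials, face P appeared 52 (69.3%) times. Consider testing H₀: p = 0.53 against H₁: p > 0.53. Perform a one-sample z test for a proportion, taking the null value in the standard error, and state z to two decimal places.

p̂ = 52/75 ≈ 0.69333.
Standard error under H₀: √(0.53×0.47/75) = 0.05763.
z = (0.69333 − 0.53)/0.05763 = 0.16333/0.05763 = 2.83.

z = 2.83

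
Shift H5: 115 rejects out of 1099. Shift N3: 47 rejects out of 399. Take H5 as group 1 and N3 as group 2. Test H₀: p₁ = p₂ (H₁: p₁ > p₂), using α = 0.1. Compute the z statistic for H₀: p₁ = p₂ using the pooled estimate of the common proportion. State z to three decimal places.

z = -0.725

p̂₁ = 115/1099 ≈ 0.10464, p̂₂ = 47/399 ≈ 0.11779.
Pooled p̂ = (115+47)/(1099+399) = 162/1498 = 0.10814.
SE = √(p̂(1−p̂)(1/n₁+1/n₂)) = √(0.10814·0.89186·0.00341618) = √(0.000329488) = 0.01815.
z = (0.10464 − 0.11779)/0.01815 = -0.01315/0.01815 = -0.725.
p-value = P(Z > -0.725) ≈ 0.7657. With α = 0.1, fail to reject H₀.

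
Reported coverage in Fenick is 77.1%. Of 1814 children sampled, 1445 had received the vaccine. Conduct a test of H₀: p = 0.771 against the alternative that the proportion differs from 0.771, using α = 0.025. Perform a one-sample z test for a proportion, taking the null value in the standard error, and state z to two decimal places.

p̂ = 1445/1814 ≈ 0.7966.
SE = √(p₀(1−p₀)/n) = √(0.17656/1814) = 0.0099.
z = (0.7966 − 0.771)/0.0099 = 0.0256/0.0099 = 2.59.
Two-sided p-value ≈ 2·Φ(−2.593) = 0.0095. With α = 0.025, reject H₀.

z = 2.59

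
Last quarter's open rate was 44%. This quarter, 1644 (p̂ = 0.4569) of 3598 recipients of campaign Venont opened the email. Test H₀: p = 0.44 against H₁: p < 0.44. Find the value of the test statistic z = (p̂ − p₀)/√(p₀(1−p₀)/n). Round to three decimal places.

z = 2.045

p̂ = 1644/3598 ≈ 0.456921.
SE = √(p₀(1−p₀)/n) = √(0.2464/3598) = 0.008275.
z = (0.456921 − 0.44)/0.008275 = 0.016921/0.008275 = 2.045.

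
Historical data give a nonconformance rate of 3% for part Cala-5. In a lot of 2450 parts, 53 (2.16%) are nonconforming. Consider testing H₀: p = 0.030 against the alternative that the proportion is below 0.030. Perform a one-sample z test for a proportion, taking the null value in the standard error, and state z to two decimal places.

p̂ = 53/2450 ≈ 0.02163.
SE = √(p₀(1−p₀)/n) = √(0.0291/2450) = 0.00345.
z = (0.02163 − 0.03)/0.00345 = -0.00837/0.00345 = -2.43.
p-value = P(Z < -2.428) ≈ 0.0076.

z = -2.43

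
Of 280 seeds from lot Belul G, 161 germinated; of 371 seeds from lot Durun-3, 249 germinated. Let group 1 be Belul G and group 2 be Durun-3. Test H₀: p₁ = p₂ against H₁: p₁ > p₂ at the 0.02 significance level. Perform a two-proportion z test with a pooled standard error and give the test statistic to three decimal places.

z = -2.516

p̂₁ = 161/280 ≈ 0.57500, p̂₂ = 249/371 ≈ 0.67116.
Pooled p̂ = (161+249)/(280+371) = 410/651 = 0.62980.
SE = √(0.233152 × 0.00626685) = 0.03822.
z = (0.57500 − 0.67116)/0.03822 = -0.09616/0.03822 = -2.516.
p-value = P(Z > -2.516) ≈ 0.9941, so at α = 0.02 we fail to reject H₀.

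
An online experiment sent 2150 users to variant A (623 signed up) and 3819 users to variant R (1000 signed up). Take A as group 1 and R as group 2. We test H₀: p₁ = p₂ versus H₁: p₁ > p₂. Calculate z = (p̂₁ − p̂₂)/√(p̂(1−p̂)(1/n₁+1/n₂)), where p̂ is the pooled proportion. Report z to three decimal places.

p̂₁ = 623/2150 ≈ 0.28977, p̂₂ = 1000/3819 ≈ 0.26185.
Pooled p̂ = (623+1000)/(2150+3819) = 1623/5969 = 0.27190.
SE = √(0.197973 × 0.000726965) = 0.01200.
z = (0.28977 − 0.26185)/0.01200 = 0.02792/0.01200 = 2.327.

z = 2.327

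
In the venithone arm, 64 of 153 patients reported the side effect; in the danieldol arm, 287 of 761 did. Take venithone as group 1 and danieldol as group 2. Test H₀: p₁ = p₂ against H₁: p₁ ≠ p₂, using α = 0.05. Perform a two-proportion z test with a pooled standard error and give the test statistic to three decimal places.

p̂₁ = 64/153 = 0.41830, p̂₂ = 287/761 = 0.37714.
Pooled p̂ = (64+287)/(153+761) = 351/914 = 0.38403.
SE = √(0.23655 × 0.00785001) = 0.04309.
z = (0.41830 − 0.37714)/0.04309 = 0.04116/0.04309 = 0.955.
p-value = 2·P(Z > 0.955) ≈ 0.3394; since p > α = 0.05, fail to reject H₀.

z = 0.955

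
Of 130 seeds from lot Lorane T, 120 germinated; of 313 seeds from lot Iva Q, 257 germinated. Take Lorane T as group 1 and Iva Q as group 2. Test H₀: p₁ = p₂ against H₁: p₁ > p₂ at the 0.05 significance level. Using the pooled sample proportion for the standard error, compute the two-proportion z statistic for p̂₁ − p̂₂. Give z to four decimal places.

z = 2.7451

p̂₁ = 120/130 ≈ 0.9230769, p̂₂ = 257/313 ≈ 0.8210863.
Pooled p̂ = (120+257)/(130+313) = 377/443 = 0.8510158.
SE = √(p̂(1−p̂)(1/n₁+1/n₂)) = √(0.8510158·0.1489842·0.0108872) = √(0.00138036) = 0.0371533.
z = (0.9230769 − 0.8210863)/0.0371533 = 0.1019906/0.0371533 = 2.7451.
p-value = P(Z > 2.745) ≈ 0.0030; since p < α = 0.05, reject H₀.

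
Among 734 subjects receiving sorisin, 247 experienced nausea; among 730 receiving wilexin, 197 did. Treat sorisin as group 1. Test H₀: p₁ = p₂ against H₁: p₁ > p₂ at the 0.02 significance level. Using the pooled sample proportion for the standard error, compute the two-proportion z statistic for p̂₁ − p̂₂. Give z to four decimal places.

z = 2.7739

p̂₁ = 247/734 ≈ 0.3365123, p̂₂ = 197/730 ≈ 0.2698630.
Pooled p̂ = (247+197)/(734+730) = 444/1464 = 0.3032787.
SE = √(0.211301 × 0.00273226) = 0.0240277.
z = (0.3365123 − 0.2698630)/0.0240277 = 0.0666493/0.0240277 = 2.7739.
p-value = P(Z > 2.774) ≈ 0.0028, so at α = 0.02 we reject H₀.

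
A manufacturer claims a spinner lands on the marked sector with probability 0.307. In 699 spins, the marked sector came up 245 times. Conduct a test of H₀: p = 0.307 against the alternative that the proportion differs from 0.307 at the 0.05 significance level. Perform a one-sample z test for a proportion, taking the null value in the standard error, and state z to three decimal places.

p̂ = 245/699 ≈ 0.35050.
SE = √(p₀(1−p₀)/n) = √(0.21275/699) = 0.01745.
z = (0.35050 − 0.307)/0.01745 = 0.04350/0.01745 = 2.493.
Two-sided p-value ≈ 2·Φ(−2.493) = 0.0127, so at α = 0.05 we reject H₀.

z = 2.493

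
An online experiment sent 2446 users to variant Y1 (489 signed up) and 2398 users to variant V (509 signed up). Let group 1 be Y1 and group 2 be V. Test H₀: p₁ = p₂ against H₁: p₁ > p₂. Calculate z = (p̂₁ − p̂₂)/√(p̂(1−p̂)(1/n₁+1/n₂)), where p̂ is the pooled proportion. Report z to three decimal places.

p̂₁ = 489/2446 = 0.19992, p̂₂ = 509/2398 = 0.21226.
Pooled p̂ = (489+509)/(2446+2398) = 998/4844 = 0.20603.
SE = √(p̂(1−p̂)(1/n₁+1/n₂)) = √(0.20603·0.79397·0.000825845) = √(0.000135092) = 0.01162.
z = (0.19992 − 0.21226)/0.01162 = -0.01234/0.01162 = -1.062.

z = -1.062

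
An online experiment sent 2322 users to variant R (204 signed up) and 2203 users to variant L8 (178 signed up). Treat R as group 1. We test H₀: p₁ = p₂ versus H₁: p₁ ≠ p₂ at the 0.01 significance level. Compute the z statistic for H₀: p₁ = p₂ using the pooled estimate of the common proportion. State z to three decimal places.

p̂₁ = 204/2322 = 0.087855, p̂₂ = 178/2203 = 0.080799.
Pooled p̂ = (204+178)/(2322+2203) = 382/4525 = 0.084420.
SE = √(0.0772932 × 0.00088459) = 0.008269.
z = (0.087855 − 0.080799)/0.008269 = 0.007056/0.008269 = 0.853.
Two-sided p-value ≈ 2·Φ(−0.853) = 0.3935, so at α = 0.01 we fail to reject H₀.

z = 0.853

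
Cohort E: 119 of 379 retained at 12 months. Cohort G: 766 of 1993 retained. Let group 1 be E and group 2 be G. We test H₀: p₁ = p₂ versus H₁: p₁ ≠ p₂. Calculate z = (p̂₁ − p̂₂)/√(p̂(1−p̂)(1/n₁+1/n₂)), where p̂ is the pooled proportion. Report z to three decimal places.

p̂₁ = 119/379 ≈ 0.313984, p̂₂ = 766/1993 ≈ 0.384345.
Pooled p̂ = (119+766)/(379+1993) = 885/2372 = 0.373103.
SE = √(0.233897 × 0.00314028) = 0.027102.
z = (0.313984 − 0.384345)/0.027102 = -0.070361/0.027102 = -2.596.

z = -2.596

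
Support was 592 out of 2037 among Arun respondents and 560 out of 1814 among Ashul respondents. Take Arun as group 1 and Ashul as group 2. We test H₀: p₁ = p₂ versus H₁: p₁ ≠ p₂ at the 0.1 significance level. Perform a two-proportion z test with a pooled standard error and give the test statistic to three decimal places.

p̂₁ = 592/2037 = 0.29062, p̂₂ = 560/1814 = 0.30871.
Pooled p̂ = (592+560)/(2037+1814) = 1152/3851 = 0.29914.
SE = √(p̂(1−p̂)(1/n₁+1/n₂)) = √(0.29914·0.70086·0.00104219) = √(0.000218501) = 0.01478.
z = (0.29062 − 0.30871)/0.01478 = -0.01809/0.01478 = -1.224.
Two-sided p-value ≈ 2·Φ(−1.224) = 0.2211; since p > α = 0.1, fail to reject H₀.

z = -1.224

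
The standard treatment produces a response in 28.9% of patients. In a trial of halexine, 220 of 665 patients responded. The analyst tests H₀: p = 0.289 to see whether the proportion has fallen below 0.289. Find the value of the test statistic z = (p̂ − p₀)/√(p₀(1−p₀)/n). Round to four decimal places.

p̂ = 220/665 = 0.330827.
Under H₀, SE = √(0.289·0.711/665) = √(0.000308991) = 0.017578.
z = (0.330827 − 0.289)/0.017578 = 0.041827/0.017578 = 2.3795.

z = 2.3795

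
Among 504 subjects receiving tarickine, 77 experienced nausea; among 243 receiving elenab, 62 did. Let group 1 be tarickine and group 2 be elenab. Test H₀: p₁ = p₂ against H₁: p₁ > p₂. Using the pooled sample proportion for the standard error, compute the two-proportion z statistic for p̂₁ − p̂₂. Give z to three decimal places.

p̂₁ = 77/504 = 0.15278, p̂₂ = 62/243 = 0.25514.
Pooled p̂ = (77+62)/(504+243) = 139/747 = 0.18608.
SE = √(p̂(1−p̂)(1/n₁+1/n₂)) = √(0.18608·0.81392·0.00609935) = √(0.000923764) = 0.03039.
z = (0.15278 − 0.25514)/0.03039 = -0.10236/0.03039 = -3.368.

z = -3.368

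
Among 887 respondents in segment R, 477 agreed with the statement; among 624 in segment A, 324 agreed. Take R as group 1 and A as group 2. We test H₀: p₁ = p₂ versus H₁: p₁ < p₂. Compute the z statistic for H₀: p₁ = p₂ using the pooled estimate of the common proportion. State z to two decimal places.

p̂₁ = 477/887 ≈ 0.5378, p̂₂ = 324/624 ≈ 0.5192.
Pooled p̂ = (477+324)/(887+624) = 801/1511 = 0.5301.
SE = √(0.249093 × 0.00272996) = 0.0261.
z = (0.5378 − 0.5192)/0.0261 = 0.0186/0.0261 = 0.71.
p-value = P(Z < 0.711) ≈ 0.7614.

z = 0.71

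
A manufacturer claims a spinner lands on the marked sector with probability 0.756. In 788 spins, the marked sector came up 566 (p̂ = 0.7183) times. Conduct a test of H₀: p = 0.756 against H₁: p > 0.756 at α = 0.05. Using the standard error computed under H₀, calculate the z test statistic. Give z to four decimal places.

p̂ = 566/788 = 0.7182741.
Under H₀, SE = √(0.756·0.244/788) = √(0.000234091) = 0.0153000.
z = (0.7182741 − 0.756)/0.0153000 = -0.0377259/0.0153000 = -2.4657.
p-value = P(Z > -2.466) ≈ 0.9932, so at α = 0.05 we fail to reject H₀.

z = -2.4657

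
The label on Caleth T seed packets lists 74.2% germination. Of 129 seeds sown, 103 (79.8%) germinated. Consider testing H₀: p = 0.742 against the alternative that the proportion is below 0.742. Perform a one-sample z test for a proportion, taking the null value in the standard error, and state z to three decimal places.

z = 1.465

p̂ = 103/129 ≈ 0.79845.
Under H₀, SE = √(0.742·0.258/129) = √(0.001484) = 0.03852.
z = (0.79845 − 0.742)/0.03852 = 0.05645/0.03852 = 1.465.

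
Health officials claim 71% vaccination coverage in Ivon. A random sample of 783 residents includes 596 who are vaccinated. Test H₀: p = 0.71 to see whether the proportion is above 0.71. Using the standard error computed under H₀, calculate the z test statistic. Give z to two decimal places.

z = 3.16

p̂ = 596/783 = 0.7612.
Under H₀, SE = √(0.71·0.29/783) = √(0.000262963) = 0.0162.
z = (0.7612 − 0.71)/0.0162 = 0.0512/0.0162 = 3.16.
p-value = P(Z > 3.156) ≈ 0.0008.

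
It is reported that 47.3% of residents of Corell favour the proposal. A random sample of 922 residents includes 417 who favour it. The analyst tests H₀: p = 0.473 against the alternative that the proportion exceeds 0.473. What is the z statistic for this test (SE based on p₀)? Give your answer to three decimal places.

z = -1.260

p̂ = 417/922 = 0.45228.
SE = √(p₀(1−p₀)/n) = √(0.24927/922) = 0.01644.
z = (0.45228 − 0.473)/0.01644 = -0.02072/0.01644 = -1.260.
p-value = P(Z > -1.260) ≈ 0.8962.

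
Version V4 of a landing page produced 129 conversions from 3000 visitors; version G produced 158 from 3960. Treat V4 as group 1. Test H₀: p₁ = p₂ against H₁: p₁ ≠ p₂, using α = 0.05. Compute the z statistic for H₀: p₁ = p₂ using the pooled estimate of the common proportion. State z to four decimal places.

p̂₁ = 129/3000 = 0.043000, p̂₂ = 158/3960 = 0.039899.
Pooled p̂ = (129+158)/(3000+3960) = 287/6960 = 0.041236.
SE = √(p̂(1−p̂)(1/n₁+1/n₂)) = √(0.041236·0.958764·0.000585859) = √(2.31621e-05) = 0.004813.
z = (0.043000 − 0.039899)/0.004813 = 0.003101/0.004813 = 0.6443.
p-value = 2·P(Z > 0.644) ≈ 0.5194; since p > α = 0.05, fail to reject H₀.

z = 0.6443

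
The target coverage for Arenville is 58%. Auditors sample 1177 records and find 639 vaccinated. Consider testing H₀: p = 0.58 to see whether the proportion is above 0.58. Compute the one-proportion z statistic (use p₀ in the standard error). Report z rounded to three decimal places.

p̂ = 639/1177 = 0.542906.
Standard error under H₀: √(0.58×0.42/1177) = 0.014386.
z = (0.542906 − 0.58)/0.014386 = -0.037094/0.014386 = -2.578.

z = -2.578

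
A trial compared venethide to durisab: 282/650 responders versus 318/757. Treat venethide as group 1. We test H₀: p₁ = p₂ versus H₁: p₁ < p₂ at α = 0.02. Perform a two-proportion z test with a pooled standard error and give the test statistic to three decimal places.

p̂₁ = 282/650 ≈ 0.43385, p̂₂ = 318/757 ≈ 0.42008.
Pooled p̂ = (282+318)/(650+757) = 600/1407 = 0.42644.
SE = √(0.244589 × 0.00285947) = 0.02645.
z = (0.43385 − 0.42008)/0.02645 = 0.01377/0.02645 = 0.521.
p-value = P(Z < 0.521) ≈ 0.6987; since p > α = 0.02, fail to reject H₀.

z = 0.521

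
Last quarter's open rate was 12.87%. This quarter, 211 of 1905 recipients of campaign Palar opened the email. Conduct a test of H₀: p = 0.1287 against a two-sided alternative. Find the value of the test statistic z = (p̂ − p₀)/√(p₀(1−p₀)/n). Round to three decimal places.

z = -2.338

p̂ = 211/1905 = 0.110761.
Standard error under H₀: √(0.1287×0.8713/1905) = 0.007672.
z = (0.110761 − 0.1287)/0.007672 = -0.017939/0.007672 = -2.338.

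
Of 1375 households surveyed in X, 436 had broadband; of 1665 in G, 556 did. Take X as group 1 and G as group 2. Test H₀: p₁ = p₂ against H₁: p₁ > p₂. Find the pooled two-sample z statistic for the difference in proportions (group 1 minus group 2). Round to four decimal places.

z = -0.9858

p̂₁ = 436/1375 = 0.317091, p̂₂ = 556/1665 = 0.333934.
Pooled p̂ = (436+556)/(1375+1665) = 992/3040 = 0.326316.
SE = √(0.219834 × 0.00132787) = 0.017085.
z = (0.317091 − 0.333934)/0.017085 = -0.016843/0.017085 = -0.9858.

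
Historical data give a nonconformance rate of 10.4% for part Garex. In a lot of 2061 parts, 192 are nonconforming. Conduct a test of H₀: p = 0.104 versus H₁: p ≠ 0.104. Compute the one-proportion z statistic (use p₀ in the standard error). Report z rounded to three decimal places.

z = -1.612

p̂ = 192/2061 = 0.093159.
Under H₀, SE = √(0.104·0.896/2061) = √(4.5213e-05) = 0.006724.
z = (0.093159 − 0.104)/0.006724 = -0.010841/0.006724 = -1.612.
Two-sided p-value ≈ 2·Φ(−1.612) = 0.1069.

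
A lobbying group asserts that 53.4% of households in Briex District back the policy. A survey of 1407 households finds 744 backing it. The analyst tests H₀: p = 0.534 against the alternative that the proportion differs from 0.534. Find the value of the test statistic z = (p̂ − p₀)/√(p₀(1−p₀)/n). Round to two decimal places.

z = -0.39

p̂ = 744/1407 ≈ 0.5288.
SE = √(p₀(1−p₀)/n) = √(0.24884/1407) = 0.0133.
z = (0.5288 − 0.534)/0.0133 = -0.0052/0.0133 = -0.39.
Two-sided p-value ≈ 2·Φ(−0.392) = 0.6949.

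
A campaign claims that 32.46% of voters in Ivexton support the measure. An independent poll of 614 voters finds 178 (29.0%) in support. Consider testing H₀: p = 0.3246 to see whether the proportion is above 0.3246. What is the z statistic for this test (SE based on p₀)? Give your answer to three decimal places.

p̂ = 178/614 = 0.28990.
Standard error under H₀: √(0.3246×0.6754/614) = 0.01890.
z = (0.28990 − 0.3246)/0.01890 = -0.03470/0.01890 = -1.836.
p-value = P(Z > -1.836) ≈ 0.9668.

z = -1.836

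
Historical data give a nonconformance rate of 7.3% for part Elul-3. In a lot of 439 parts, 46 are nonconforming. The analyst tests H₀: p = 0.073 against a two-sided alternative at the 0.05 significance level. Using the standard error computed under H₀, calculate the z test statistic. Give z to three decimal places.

z = 2.560

p̂ = 46/439 = 0.104784.
SE = √(p₀(1−p₀)/n) = √(0.067671/439) = 0.012416.
z = (0.104784 − 0.073)/0.012416 = 0.031784/0.012416 = 2.560.
Two-sided p-value ≈ 2·Φ(−2.560) = 0.0105, so at α = 0.05 we reject H₀.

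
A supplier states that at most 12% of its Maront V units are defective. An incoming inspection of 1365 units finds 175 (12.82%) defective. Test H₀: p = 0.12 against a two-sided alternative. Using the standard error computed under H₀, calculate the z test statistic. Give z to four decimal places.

p̂ = 175/1365 = 0.1282051.
Under H₀, SE = √(0.12·0.88/1365) = √(7.73626e-05) = 0.0087956.
z = (0.1282051 − 0.12)/0.0087956 = 0.0082051/0.0087956 = 0.9329.
Two-sided p-value ≈ 2·Φ(−0.933) = 0.3509.

z = 0.9329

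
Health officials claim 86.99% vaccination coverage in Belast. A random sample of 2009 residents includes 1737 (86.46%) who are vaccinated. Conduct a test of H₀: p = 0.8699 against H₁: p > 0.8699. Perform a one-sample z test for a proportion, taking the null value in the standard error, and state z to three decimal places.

p̂ = 1737/2009 ≈ 0.864609.
Standard error under H₀: √(0.8699×0.1301/2009) = 0.007506.
z = (0.864609 − 0.8699)/0.007506 = -0.005291/0.007506 = -0.705.

z = -0.705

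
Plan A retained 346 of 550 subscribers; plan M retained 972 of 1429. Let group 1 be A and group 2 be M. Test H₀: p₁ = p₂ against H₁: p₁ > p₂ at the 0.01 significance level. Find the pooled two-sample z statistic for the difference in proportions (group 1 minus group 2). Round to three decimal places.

z = -2.159

p̂₁ = 346/550 ≈ 0.62909, p̂₂ = 972/1429 ≈ 0.68020.
Pooled p̂ = (346+972)/(550+1429) = 1318/1979 = 0.66599.
SE = √(0.222446 × 0.00251797) = 0.02367.
z = (0.62909 − 0.68020)/0.02367 = -0.05111/0.02367 = -2.159.
p-value = P(Z > -2.159) ≈ 0.9846. With α = 0.01, fail to reject H₀.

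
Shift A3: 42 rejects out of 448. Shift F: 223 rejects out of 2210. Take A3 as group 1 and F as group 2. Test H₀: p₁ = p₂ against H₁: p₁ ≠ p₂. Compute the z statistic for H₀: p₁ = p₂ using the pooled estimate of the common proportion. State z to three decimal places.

p̂₁ = 42/448 ≈ 0.09375, p̂₂ = 223/2210 ≈ 0.10090.
Pooled p̂ = (42+223)/(448+2210) = 265/2658 = 0.09970.
SE = √(p̂(1−p̂)(1/n₁+1/n₂)) = √(0.09970·0.90030·0.00268463) = √(0.00024097) = 0.01552.
z = (0.09375 − 0.10090)/0.01552 = -0.00715/0.01552 = -0.461.
p-value = 2·P(Z > 0.461) ≈ 0.6449.

z = -0.461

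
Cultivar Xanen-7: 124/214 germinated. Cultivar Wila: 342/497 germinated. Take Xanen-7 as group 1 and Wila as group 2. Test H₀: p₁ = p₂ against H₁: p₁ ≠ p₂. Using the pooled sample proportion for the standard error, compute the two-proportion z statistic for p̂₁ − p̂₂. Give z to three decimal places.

z = -2.797

p̂₁ = 124/214 = 0.57944, p̂₂ = 342/497 = 0.68813.
Pooled p̂ = (124+342)/(214+497) = 466/711 = 0.65541.
SE = √(0.225846 × 0.00668497) = 0.03886.
z = (0.57944 − 0.68813)/0.03886 = -0.10869/0.03886 = -2.797.
p-value = 2·P(Z > 2.797) ≈ 0.0052.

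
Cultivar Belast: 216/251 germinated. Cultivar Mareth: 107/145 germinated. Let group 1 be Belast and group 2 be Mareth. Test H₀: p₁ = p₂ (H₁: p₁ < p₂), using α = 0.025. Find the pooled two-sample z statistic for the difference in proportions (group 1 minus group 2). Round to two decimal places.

z = 3.03

p̂₁ = 216/251 ≈ 0.86056, p̂₂ = 107/145 ≈ 0.73793.
Pooled p̂ = (216+107)/(251+145) = 323/396 = 0.81566.
SE = √(0.150361 × 0.0108806) = 0.04045.
z = (0.86056 − 0.73793)/0.04045 = 0.12263/0.04045 = 3.03.
p-value = P(Z < 3.032) ≈ 0.9988; since p > α = 0.025, fail to reject H₀.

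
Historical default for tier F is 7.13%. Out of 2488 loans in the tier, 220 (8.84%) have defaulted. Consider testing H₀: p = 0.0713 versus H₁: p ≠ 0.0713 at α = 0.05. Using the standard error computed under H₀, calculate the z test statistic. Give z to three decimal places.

z = 3.319

p̂ = 220/2488 ≈ 0.088424.
SE = √(p₀(1−p₀)/n) = √(0.066216/2488) = 0.005159.
z = (0.088424 − 0.0713)/0.005159 = 0.017124/0.005159 = 3.319.
Two-sided p-value ≈ 2·Φ(−3.319) = 0.0009; since p < α = 0.05, reject H₀.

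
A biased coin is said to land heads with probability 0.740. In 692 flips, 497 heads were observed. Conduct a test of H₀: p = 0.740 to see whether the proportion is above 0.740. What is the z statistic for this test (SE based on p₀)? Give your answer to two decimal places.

p̂ = 497/692 ≈ 0.7182.
SE = √(p₀(1−p₀)/n) = √(0.1924/692) = 0.0167.
z = (0.7182 − 0.74)/0.0167 = -0.0218/0.0167 = -1.31.

z = -1.31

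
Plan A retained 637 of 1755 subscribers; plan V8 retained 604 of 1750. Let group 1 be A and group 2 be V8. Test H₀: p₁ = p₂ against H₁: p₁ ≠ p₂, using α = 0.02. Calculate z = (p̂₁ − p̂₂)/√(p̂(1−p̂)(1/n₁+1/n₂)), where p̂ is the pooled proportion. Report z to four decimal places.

z = 1.1030

p̂₁ = 637/1755 ≈ 0.362963, p̂₂ = 604/1750 ≈ 0.345143.
Pooled p̂ = (637+604)/(1755+1750) = 1241/3505 = 0.354066.
SE = √(0.228703 × 0.00114123) = 0.016156.
z = (0.362963 − 0.345143)/0.016156 = 0.017820/0.016156 = 1.1030.
Two-sided p-value ≈ 2·Φ(−1.103) = 0.2700, so at α = 0.02 we fail to reject H₀.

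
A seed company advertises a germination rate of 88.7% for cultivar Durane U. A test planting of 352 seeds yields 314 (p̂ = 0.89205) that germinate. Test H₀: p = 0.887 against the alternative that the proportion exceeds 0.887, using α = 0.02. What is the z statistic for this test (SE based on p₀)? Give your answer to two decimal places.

p̂ = 314/352 = 0.8920.
Standard error under H₀: √(0.887×0.113/352) = 0.0169.
z = (0.8920 − 0.887)/0.0169 = 0.0050/0.0169 = 0.30.
p-value = P(Z > 0.299) ≈ 0.3825; since p > α = 0.02, fail to reject H₀.

z = 0.30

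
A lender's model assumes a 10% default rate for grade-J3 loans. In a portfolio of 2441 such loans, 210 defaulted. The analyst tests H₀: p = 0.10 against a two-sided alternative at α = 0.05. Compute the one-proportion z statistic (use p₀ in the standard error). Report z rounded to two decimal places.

p̂ = 210/2441 ≈ 0.0860.
Under H₀, SE = √(0.1·0.9/2441) = √(3.68701e-05) = 0.0061.
z = (0.0860 − 0.1)/0.0061 = -0.0140/0.0061 = -2.30.
Two-sided p-value ≈ 2·Φ(−2.301) = 0.0214; since p < α = 0.05, reject H₀.

z = -2.30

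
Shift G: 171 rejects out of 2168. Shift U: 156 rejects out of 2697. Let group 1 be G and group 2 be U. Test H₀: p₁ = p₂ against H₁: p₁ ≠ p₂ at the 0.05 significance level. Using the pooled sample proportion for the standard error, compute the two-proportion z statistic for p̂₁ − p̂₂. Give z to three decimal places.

z = 2.912

p̂₁ = 171/2168 ≈ 0.078875, p̂₂ = 156/2697 ≈ 0.057842.
Pooled p̂ = (171+156)/(2168+2697) = 327/4865 = 0.067215.
SE = √(p̂(1−p̂)(1/n₁+1/n₂)) = √(0.067215·0.932785·0.000832037) = √(5.21662e-05) = 0.007223.
z = (0.078875 − 0.057842)/0.007223 = 0.021033/0.007223 = 2.912.
p-value = 2·P(Z > 2.912) ≈ 0.0036, so at α = 0.05 we reject H₀.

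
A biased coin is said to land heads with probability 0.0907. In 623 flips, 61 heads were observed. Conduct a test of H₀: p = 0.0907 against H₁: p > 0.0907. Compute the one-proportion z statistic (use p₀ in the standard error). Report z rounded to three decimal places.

p̂ = 61/623 ≈ 0.097913.
Standard error under H₀: √(0.0907×0.9093/623) = 0.011506.
z = (0.097913 − 0.0907)/0.011506 = 0.007213/0.011506 = 0.627.
p-value = P(Z > 0.627) ≈ 0.2654.

z = 0.627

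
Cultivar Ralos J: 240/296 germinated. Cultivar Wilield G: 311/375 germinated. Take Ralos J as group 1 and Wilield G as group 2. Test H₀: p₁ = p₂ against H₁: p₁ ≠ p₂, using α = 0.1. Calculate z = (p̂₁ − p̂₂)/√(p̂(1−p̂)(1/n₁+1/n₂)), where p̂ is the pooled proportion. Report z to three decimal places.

p̂₁ = 240/296 ≈ 0.810811, p̂₂ = 311/375 ≈ 0.829333.
Pooled p̂ = (240+311)/(296+375) = 551/671 = 0.821162.
SE = √(0.146855 × 0.00604505) = 0.029795.
z = (0.810811 − 0.829333)/0.029795 = -0.018522/0.029795 = -0.622.
Two-sided p-value ≈ 2·Φ(−0.622) = 0.5342. With α = 0.1, fail to reject H₀.

z = -0.622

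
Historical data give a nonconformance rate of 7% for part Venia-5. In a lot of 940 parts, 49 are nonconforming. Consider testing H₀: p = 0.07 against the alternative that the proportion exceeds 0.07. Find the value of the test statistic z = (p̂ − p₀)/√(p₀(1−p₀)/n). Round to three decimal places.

z = -2.148

p̂ = 49/940 ≈ 0.05213.
Standard error under H₀: √(0.07×0.93/940) = 0.00832.
z = (0.05213 − 0.07)/0.00832 = -0.01787/0.00832 = -2.148.
p-value = P(Z > -2.148) ≈ 0.9841.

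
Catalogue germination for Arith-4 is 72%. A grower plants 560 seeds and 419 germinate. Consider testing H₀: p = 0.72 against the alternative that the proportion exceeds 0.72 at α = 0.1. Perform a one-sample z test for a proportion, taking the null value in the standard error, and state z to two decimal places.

z = 1.49

p̂ = 419/560 ≈ 0.74821.
SE = √(p₀(1−p₀)/n) = √(0.2016/560) = 0.01897.
z = (0.74821 − 0.72)/0.01897 = 0.02821/0.01897 = 1.49.
p-value = P(Z > 1.487) ≈ 0.0685; since p < α = 0.1, reject H₀.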